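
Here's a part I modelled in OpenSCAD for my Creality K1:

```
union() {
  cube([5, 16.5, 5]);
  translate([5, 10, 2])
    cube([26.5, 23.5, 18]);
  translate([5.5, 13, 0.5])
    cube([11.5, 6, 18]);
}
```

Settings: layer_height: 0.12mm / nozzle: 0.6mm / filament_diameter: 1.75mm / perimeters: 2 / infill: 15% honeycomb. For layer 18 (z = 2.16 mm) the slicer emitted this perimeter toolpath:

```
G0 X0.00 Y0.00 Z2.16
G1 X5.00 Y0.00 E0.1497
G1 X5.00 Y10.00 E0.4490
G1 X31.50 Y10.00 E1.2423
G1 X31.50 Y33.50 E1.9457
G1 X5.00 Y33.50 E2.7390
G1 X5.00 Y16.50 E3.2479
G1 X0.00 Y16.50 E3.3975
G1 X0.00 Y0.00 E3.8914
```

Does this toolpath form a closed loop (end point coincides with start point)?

yes

Start point (G0): (0.00, 0.00). End point (last G1): the path returns to the start — closed.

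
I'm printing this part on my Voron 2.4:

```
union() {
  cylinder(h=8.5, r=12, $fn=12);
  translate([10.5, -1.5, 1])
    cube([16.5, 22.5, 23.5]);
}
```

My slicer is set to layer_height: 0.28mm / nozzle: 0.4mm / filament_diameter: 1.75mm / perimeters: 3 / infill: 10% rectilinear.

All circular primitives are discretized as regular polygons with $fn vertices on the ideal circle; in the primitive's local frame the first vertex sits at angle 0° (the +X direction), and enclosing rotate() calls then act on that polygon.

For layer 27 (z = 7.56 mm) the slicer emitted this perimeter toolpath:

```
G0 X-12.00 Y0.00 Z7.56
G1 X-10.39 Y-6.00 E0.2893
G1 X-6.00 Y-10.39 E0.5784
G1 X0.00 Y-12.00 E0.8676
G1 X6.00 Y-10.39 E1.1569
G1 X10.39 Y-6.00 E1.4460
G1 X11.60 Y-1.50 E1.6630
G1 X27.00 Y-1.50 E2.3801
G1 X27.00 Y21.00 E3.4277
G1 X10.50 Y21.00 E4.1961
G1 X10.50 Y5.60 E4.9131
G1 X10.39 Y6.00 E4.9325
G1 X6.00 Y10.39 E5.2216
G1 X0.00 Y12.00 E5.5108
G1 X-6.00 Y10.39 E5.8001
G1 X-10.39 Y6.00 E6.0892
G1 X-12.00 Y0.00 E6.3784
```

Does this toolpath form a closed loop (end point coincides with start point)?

Start point (G0): (-12.00, 0.00). End point (last G1): the path returns to the start — closed.

yes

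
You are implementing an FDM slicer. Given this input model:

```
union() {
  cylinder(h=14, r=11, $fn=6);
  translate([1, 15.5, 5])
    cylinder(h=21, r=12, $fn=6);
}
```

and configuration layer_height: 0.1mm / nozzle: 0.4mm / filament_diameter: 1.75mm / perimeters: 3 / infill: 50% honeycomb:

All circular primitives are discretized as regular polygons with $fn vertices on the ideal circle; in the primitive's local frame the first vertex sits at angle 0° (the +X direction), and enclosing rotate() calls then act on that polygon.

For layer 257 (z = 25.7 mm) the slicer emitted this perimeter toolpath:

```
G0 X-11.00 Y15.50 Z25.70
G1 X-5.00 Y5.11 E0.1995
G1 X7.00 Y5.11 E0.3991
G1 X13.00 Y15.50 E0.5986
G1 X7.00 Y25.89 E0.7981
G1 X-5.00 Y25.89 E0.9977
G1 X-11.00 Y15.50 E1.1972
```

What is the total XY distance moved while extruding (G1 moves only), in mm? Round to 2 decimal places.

71.99 mm

Sum the Euclidean lengths of each G1 segment: total = 71.99 mm.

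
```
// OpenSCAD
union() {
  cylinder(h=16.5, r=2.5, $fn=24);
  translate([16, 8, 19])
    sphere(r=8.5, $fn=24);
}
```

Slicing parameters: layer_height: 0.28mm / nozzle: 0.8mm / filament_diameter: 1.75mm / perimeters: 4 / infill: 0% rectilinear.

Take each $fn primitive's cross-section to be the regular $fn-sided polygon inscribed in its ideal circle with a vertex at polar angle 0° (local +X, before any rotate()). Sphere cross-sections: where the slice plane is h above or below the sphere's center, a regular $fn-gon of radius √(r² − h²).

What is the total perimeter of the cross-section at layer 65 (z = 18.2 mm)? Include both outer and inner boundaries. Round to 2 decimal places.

53.02 mm

At z = 18.2 mm: the cylinder is not intersected at this z (z outside [0, 16.5]); the r=8.5 sphere at (16, 8) contributes a regular 24-gon of circumradius √(8.5²−0.8²) = 8.462 (perimeter = 2·24·8.462·sin(180°/24) = 53.02 mm); Combining (union): only the r=8.5 sphere at (16, 8) is present, so the union is just that shape — boundary = 53.02 mm. Overall, the cross-section is a single solid region. Total boundary length (outer) = 53.02 mm.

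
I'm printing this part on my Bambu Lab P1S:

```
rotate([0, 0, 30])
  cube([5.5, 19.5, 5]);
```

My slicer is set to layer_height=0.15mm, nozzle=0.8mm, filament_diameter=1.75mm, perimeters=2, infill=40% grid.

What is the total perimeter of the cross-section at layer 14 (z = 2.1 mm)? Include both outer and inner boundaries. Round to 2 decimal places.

At z = 2.1 mm: the 5.5×19.5 cube contributes its full rectangle (perimeter 50.00 mm); (whole slice rotated 30° about Z — lengths, areas and connectivity unchanged). Overall, the cross-section is a single solid region. Total boundary length (outer) = 50.00 mm.

50.00 mm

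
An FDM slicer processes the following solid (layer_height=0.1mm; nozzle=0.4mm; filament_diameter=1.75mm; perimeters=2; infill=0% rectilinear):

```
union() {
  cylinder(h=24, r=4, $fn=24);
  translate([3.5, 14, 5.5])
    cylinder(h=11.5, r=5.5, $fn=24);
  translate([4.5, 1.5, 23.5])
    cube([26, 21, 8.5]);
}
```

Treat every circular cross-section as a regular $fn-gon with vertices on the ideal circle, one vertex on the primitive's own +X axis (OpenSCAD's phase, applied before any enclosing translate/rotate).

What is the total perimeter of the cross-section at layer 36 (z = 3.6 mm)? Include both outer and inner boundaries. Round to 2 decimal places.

At z = 3.6 mm: the cylinder: section is a regular 24-gon, circumradius r=4 (perimeter = 2·24·4.000·sin(180°/24) = 25.06 mm); the cylinder at (3.5, 14) is absent (z outside [5.5, 17]); the cube at (4.5, 1.5) does not reach this height (z outside [23.5, 32]); Taking the union: only the r=4 cylinder is present, so the union is just that shape — boundary = 25.06 mm. Overall, the cross-section is a single solid region. Total boundary length (outer) = 25.06 mm.

25.06 mm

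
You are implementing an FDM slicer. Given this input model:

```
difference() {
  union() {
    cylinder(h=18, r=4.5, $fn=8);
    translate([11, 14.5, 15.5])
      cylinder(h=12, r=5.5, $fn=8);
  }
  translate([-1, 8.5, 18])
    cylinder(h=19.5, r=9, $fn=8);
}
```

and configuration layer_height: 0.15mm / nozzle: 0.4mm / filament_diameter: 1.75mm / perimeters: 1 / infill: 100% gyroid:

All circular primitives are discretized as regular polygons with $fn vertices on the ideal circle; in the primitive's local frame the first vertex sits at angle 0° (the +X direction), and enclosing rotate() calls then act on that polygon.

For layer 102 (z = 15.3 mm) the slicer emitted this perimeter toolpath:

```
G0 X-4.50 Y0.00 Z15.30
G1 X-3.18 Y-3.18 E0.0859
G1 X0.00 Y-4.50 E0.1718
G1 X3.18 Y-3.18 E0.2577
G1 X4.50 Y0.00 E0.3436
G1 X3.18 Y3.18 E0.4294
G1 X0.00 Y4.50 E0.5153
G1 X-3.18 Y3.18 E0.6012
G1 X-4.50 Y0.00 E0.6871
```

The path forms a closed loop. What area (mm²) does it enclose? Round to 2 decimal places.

57.24 mm²

Apply the shoelace formula to the sequence of (X, Y) vertices; enclosed area = 57.24 mm².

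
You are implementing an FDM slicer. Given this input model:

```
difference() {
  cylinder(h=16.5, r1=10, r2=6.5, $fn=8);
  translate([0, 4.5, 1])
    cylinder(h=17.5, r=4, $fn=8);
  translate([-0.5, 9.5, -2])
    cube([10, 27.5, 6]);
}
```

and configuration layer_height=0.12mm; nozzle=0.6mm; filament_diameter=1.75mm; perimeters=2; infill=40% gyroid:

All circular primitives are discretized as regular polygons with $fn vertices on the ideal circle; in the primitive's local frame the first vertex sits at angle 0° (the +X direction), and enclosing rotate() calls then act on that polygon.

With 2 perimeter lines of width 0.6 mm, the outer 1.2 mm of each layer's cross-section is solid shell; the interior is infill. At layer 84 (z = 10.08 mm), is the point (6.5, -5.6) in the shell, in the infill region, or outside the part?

outside

At z = 10.08 mm: the cone contributes a regular 8-gon of circumradius 7.862 (interpolated between r1=10 and r2=6.5 at t=0.611); the cylinder at (0, 4.5): section is a regular 8-gon, circumradius r=4; the cube at (-0.5, 9.5) does not reach this height (z outside [-2, 4]); After the difference (first − rest): starting from the cone, the r=4 cylinder at (0, 4.5) partially overlaps it — only the 41.44 mm² overlap (of its 45.25 mm²) is removed, clipping the outline — 1 connected region. Overall, the cross-section is a single solid region. The nearest boundary edge runs (7.86, 0.00)→(5.56, -5.56); distance from the point to it = 0.88 mm. The point is not inside any of the regions above, so it lies outside the cross-section (0.88 mm from the nearest boundary).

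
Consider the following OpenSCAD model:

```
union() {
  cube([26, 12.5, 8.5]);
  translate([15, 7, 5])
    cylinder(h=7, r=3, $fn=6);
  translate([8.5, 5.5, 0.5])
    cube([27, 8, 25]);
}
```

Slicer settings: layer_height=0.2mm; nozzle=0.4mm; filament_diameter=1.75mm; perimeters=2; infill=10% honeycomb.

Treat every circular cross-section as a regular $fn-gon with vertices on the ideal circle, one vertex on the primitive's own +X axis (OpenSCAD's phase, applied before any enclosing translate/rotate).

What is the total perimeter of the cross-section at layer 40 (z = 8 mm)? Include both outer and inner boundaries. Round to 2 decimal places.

98.00 mm

At z = 8 mm: the 26×12.5 cube contributes its full rectangle (perimeter 77.00 mm); the r=3 cylinder at (15, 7) gives a regular 6-gon of circumradius 3 (constant along its height) (perimeter = 2·6·3.000·sin(180°/6) = 18.00 mm); the cube at (8.5, 5.5) (footprint 27×8) is included at this height (perimeter 70.00 mm); Merging all regions: the regions partially overlap (shared area 145.88 mm²), so the edge portions inside another operand are dropped and the merged outline is re-measured after clipping — boundary = 98.00 mm. Overall, the cross-section is a single solid region. Total boundary length (outer) = 98.00 mm.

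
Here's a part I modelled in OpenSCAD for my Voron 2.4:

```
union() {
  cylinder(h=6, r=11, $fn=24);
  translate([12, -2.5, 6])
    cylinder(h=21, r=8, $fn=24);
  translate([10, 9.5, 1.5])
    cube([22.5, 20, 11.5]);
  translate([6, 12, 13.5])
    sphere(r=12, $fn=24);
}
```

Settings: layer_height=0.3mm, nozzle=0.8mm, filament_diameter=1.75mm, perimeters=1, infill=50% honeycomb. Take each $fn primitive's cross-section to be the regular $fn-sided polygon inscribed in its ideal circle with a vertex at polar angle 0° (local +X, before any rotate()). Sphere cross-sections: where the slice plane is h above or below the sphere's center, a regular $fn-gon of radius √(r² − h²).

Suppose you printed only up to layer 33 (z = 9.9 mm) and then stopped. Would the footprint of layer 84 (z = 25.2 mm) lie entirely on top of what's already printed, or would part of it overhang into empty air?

entirely on top

Compare the two slices. At z = 9.9: the cylinder is absent (z outside [0, 6]); the r=8 cylinder at (12, -2.5) gives a regular 24-gon of circumradius 8 (constant along its height) (area = (24/2)·8.000²·sin(360°/24) = 198.77 mm²); the cube at (10, 9.5) is present — its section is the full 22.5×20 rectangle (area 450.00 mm²); the r=12 sphere at (6, 12) slices to a regular 24-gon of circumradius 11.447 (√(r²−h²) with h=3.6 from center) (area = (24/2)·11.447²·sin(360°/24) = 406.99 mm²); Merging all regions: the regions partially overlap — summed areas 1055.76 mm² minus the doubly-counted overlap 102.83 mm² gives 952.93 mm² — area = 952.93 mm². At z = 25.2: the cylinder is absent (z outside [0, 6]); the r=8 cylinder at (12, -2.5) gives a regular 24-gon of circumradius 8 (constant along its height) (area = (24/2)·8.000²·sin(360°/24) = 198.77 mm²); the cube at (10, 9.5) does not reach this height (z outside [1.5, 13]); the r=12 sphere at (6, 12) contributes a regular 24-gon of circumradius √(12²−11.7²) = 2.666 (area = (24/2)·2.666²·sin(360°/24) = 22.08 mm²); Merging all regions: the 2 present regions are separate (no shared area or edge), so areas and boundary lengths simply add and each stays a separate island — area = 220.86 mm². Checking containment: the cross-section at z = 25.2 is a subset of the cross-section at z = 9.9.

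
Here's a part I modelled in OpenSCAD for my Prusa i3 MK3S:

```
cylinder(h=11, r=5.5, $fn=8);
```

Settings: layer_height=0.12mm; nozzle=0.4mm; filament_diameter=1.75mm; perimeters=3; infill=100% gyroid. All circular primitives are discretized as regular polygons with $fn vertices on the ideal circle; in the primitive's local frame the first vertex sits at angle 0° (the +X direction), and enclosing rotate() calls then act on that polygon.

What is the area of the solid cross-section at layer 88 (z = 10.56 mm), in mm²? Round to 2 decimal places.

85.56 mm²

At z = 10.56 mm: the r=5.5 cylinder gives a regular 8-gon of circumradius 5.5 (constant along its height) (area = (8/2)·5.500²·sin(360°/8) = 85.56 mm²). Overall, the cross-section is a single solid region. Net area = 85.56 mm².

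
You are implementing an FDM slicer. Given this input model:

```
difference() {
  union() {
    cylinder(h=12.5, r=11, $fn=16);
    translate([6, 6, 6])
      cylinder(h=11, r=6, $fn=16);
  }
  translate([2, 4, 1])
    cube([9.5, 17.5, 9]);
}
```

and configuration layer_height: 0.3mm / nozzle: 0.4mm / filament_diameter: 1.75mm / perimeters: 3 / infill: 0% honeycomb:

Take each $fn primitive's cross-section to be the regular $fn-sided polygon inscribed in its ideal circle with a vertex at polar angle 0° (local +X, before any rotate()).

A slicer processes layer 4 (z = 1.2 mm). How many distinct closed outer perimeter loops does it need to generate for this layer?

1

At z = 1.2 mm: the r=11 cylinder gives a regular 16-gon of circumradius 11 (constant along its height); the cylinder at (6, 6) does not reach this height (z outside [6, 17]); Taking the union: only the r=11 cylinder is present, so the union is just that shape — 1 connected region; the 9.5×17.5 cube at (2, 4) contributes its full rectangle; Subtracting the remaining from the first: starting from that combined region, the 9.5×17.5 cube at (2, 4) partially overlaps it — only the 36.60 mm² overlap (of its 166.25 mm²) is removed, clipping the outline — 1 connected region. The result has 1 disconnected region.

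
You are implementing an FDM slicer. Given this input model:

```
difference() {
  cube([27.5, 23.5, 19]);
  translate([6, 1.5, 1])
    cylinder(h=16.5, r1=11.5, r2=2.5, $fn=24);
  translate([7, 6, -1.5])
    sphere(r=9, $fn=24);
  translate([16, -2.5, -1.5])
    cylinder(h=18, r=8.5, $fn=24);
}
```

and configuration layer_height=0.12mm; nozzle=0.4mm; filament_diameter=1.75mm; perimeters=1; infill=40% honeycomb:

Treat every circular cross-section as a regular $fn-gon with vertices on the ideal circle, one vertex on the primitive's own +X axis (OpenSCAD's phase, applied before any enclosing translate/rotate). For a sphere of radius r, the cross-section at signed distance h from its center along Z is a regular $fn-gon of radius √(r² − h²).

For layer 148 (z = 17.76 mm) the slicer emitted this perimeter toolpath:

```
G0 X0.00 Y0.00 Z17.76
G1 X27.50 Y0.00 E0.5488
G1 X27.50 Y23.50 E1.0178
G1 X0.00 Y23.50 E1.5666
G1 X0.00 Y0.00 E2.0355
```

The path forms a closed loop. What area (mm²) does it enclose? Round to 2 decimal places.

Apply the shoelace formula to the sequence of (X, Y) vertices; enclosed area = 646.25 mm².

646.25 mm²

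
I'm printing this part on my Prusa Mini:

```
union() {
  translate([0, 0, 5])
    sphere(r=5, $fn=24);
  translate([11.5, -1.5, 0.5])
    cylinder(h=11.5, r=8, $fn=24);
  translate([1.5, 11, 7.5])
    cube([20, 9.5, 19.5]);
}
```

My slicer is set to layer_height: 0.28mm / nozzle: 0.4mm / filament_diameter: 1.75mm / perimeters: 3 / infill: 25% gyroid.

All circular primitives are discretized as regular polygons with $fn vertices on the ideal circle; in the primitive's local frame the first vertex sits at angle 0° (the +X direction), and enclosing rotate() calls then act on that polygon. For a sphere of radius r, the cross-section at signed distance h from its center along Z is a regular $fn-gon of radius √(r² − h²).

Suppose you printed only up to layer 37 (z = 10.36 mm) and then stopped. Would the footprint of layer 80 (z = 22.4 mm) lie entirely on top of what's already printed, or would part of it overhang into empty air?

Compare the two slices. At z = 10.36: the sphere does not reach this height (|z−center|=5.360 > r=5); the cylinder at (11.5, -1.5): section is a regular 24-gon, circumradius r=8 (area = (24/2)·8.000²·sin(360°/24) = 198.77 mm²); the cube at (1.5, 11) (footprint 20×9.5) is included at this height (area 190.00 mm²); Combining (union): the 2 present regions are separate (no shared area or edge), so areas and boundary lengths simply add and each stays a separate island — area = 388.77 mm². At z = 22.4: the sphere is not intersected at this z (|z−center|=17.400 > r=5); the cylinder at (11.5, -1.5) does not reach this height (z outside [0.5, 12]); the 20×9.5 cube at (1.5, 11) contributes its full rectangle (area 190.00 mm²); Taking the union: only the 20×9.5 cube at (1.5, 11) is present, so the union is just that shape — area = 190.00 mm². Checking containment: the cross-section at z = 22.4 is a subset of the cross-section at z = 10.36.

entirely on top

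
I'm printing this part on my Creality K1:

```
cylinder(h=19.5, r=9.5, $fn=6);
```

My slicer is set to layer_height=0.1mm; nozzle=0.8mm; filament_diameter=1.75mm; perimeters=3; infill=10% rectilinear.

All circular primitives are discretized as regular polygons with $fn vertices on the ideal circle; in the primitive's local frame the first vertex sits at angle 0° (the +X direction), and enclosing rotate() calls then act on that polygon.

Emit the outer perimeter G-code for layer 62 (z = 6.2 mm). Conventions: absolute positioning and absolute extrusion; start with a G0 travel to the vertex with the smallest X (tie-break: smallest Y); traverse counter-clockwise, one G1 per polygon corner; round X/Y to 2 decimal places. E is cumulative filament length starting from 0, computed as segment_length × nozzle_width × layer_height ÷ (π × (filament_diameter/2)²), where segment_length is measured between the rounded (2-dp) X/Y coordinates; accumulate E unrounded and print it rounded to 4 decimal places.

At z = 6.2 mm: the r=9.5 cylinder contributes a regular 6-gon of circumradius 9.5. The outline is a single polygon with 6 vertices. Extrusion per mm of travel: 0.8 × 0.1 / (π × 0.875²) = 0.033260. Accumulating E over each segment gives final E = 1.8961.

G0 X-9.50 Y0.00 Z6.20
G1 X-4.75 Y-8.23 E0.3161
G1 X4.75 Y-8.23 E0.6320
G1 X9.50 Y0.00 E0.9481
G1 X4.75 Y8.23 E1.2641
G1 X-4.75 Y8.23 E1.5801
G1 X-9.50 Y0.00 E1.8961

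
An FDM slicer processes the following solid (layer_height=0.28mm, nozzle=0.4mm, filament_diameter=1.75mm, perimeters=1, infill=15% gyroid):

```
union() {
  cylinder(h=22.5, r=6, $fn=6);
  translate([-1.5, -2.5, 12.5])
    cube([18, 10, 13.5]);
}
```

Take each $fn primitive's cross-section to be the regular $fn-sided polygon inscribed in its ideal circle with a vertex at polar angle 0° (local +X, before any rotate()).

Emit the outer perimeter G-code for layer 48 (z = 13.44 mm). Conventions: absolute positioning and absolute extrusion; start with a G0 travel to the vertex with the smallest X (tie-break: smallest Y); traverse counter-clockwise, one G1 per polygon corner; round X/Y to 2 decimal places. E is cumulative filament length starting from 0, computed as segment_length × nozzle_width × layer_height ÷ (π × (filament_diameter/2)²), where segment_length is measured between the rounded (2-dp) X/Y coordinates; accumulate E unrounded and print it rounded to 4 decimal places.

At z = 13.44 mm: the cylinder: section is a regular 6-gon, circumradius r=6; the 18×10 cube at (-1.5, -2.5) contributes its full rectangle; Combining (union): the regions partially overlap (shared area 48.12 mm²), so overlapping operands fuse into one piece — 1 connected region. The outline is a single polygon with 9 vertices. Extrusion per mm of travel: 0.4 × 0.28 / (π × 0.875²) = 0.046564. Accumulating E over each segment gives final E = 3.0204.

G0 X-6.00 Y0.00 Z13.44
G1 X-3.00 Y-5.20 E0.2795
G1 X3.00 Y-5.20 E0.5589
G1 X4.56 Y-2.50 E0.7041
G1 X16.50 Y-2.50 E1.2601
G1 X16.50 Y7.50 E1.7257
G1 X-1.50 Y7.50 E2.5639
G1 X-1.50 Y5.20 E2.6710
G1 X-3.00 Y5.20 E2.7408
G1 X-6.00 Y0.00 E3.0204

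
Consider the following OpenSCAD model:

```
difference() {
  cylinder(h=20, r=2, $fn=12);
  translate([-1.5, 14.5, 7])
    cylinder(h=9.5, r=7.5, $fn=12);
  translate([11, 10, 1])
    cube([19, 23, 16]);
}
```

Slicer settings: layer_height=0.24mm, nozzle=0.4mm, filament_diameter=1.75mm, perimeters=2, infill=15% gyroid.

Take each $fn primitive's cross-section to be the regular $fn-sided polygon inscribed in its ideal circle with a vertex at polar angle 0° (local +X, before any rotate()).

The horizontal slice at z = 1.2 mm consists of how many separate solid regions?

1

At z = 1.2 mm: the r=2 cylinder contributes a regular 12-gon of circumradius 2; the cylinder at (-1.5, 14.5) does not reach this height (z outside [7, 16.5]); the cube at (11, 10) is present — its section is the full 19×23 rectangle; After the difference (first − rest): starting from the r=2 cylinder, the 19×23 cube at (11, 10) misses the remaining region (no effect) — 1 connected region. The result has 1 disconnected region.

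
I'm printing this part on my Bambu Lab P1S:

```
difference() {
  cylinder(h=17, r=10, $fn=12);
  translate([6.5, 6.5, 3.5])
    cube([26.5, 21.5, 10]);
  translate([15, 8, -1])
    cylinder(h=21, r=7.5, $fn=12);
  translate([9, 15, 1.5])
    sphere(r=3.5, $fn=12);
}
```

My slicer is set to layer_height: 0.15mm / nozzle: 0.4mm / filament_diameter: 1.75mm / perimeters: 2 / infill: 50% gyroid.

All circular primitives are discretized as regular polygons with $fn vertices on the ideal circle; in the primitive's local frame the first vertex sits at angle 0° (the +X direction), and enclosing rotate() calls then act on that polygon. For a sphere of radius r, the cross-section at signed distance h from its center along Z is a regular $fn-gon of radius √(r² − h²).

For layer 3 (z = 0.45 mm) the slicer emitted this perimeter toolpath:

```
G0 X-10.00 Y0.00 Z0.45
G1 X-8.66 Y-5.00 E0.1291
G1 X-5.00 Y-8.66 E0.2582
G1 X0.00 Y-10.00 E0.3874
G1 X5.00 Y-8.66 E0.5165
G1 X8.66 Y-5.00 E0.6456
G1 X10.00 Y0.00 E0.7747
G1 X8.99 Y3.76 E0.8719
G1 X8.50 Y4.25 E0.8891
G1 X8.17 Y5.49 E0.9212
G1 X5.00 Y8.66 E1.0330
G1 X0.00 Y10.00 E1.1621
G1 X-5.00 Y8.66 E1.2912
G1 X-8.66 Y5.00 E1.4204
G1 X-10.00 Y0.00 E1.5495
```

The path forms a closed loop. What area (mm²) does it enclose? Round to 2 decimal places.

Apply the shoelace formula to the sequence of (X, Y) vertices; enclosed area = 299.54 mm².

299.54 mm²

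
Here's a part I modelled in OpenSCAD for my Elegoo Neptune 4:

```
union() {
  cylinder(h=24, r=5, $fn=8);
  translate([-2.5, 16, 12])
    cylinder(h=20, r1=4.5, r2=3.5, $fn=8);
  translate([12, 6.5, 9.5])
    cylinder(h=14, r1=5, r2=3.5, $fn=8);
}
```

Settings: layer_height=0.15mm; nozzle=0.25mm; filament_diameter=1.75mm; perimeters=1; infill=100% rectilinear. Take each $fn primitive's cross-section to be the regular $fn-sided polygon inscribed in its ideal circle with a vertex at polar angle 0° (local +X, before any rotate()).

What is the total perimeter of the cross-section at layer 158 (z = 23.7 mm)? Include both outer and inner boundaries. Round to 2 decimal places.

At z = 23.7 mm: the r=5 cylinder gives a regular 8-gon of circumradius 5 (constant along its height) (perimeter = 2·8·5.000·sin(180°/8) = 30.61 mm); the cone at (-2.5, 16) (r1=4.5→r2=3.5) has section circumradius 3.915 here — a regular 8-gon (perimeter = 2·8·3.915·sin(180°/8) = 23.97 mm); the cone at (12, 6.5) is not intersected at this z (z outside [9.5, 23.5]); Combining (union): the 2 present regions are separate (no shared area or edge), so areas and boundary lengths simply add and each stays a separate island — boundary = 54.59 mm. Overall, the cross-section has 2 separate islands. Total boundary length (outer) = 54.59 mm.

54.59 mm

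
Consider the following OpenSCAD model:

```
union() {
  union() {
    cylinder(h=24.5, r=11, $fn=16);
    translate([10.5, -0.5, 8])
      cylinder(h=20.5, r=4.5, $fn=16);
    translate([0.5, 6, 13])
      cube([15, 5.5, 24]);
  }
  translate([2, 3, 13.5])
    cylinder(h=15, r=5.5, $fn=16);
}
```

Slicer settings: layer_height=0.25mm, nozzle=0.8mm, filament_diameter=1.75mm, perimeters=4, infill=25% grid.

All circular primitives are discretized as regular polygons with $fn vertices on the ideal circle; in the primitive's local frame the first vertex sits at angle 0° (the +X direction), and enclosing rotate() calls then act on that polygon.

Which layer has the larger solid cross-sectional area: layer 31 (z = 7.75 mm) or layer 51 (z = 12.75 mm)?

Layer 31 (z = 7.75): the r=11 cylinder gives a regular 16-gon of circumradius 11 (constant along its height) (area = (16/2)·11.000²·sin(360°/16) = 370.44 mm²); the cylinder at (10.5, -0.5) does not reach this height (z outside [8, 28.5]); the cube at (0.5, 6) does not reach this height (z outside [13, 37]); Taking the union: only the r=11 cylinder is present, so the union is just that shape — area = 370.44 mm²; the cylinder at (2, 3) is not intersected at this z (z outside [13.5, 28.5]); Merging all regions: only the result so far is present, so the union is just that shape — area = 370.44 mm². So its area = 370.44 mm². Layer 51 (z = 12.75): the cylinder: section is a regular 16-gon, circumradius r=11 (area = (16/2)·11.000²·sin(360°/16) = 370.44 mm²); the cylinder at (10.5, -0.5): section is a regular 16-gon, circumradius r=4.5 (area = (16/2)·4.500²·sin(360°/16) = 61.99 mm²); the cube at (0.5, 6) does not reach this height (z outside [13, 37]); Combining (union): the regions partially overlap — summed areas 432.43 mm² minus the doubly-counted overlap 31.35 mm² gives 401.09 mm² — area = 401.09 mm²; the cylinder at (2, 3) is absent (z outside [13.5, 28.5]); Combining (union): only the result so far is present, so the union is just that shape — area = 401.09 mm². So its area = 401.09 mm². Layer 51 is larger (401.09 vs 370.44 mm²).

layer 51 (z = 12.75 mm)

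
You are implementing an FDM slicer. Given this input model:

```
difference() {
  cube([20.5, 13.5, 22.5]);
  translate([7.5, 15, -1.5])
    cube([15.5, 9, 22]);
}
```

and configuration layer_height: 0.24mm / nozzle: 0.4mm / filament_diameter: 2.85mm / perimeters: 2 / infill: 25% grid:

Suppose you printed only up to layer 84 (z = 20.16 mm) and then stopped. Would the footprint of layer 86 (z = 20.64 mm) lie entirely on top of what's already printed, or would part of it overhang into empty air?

Compare the two slices. At z = 20.16: the cube (footprint 20.5×13.5) is included at this height (area 276.75 mm²); the 15.5×9 cube at (7.5, 15) contributes its full rectangle (area 139.50 mm²); After the difference (first − rest): starting from the 20.5×13.5 cube (276.75 mm²), the 15.5×9 cube at (7.5, 15) misses the remaining region (no effect) — area = 276.75 mm². At z = 20.64: the 20.5×13.5 cube contributes its full rectangle (area 276.75 mm²); the cube at (7.5, 15) is not intersected at this z (z outside [-1.5, 20.5]); Subtracting the remaining from the first: none of the subtracted shapes is present at this height, so the 20.5×13.5 cube is unchanged — area = 276.75 mm². Checking containment: the cross-section at z = 20.64 is a subset of the cross-section at z = 20.16.

entirely on top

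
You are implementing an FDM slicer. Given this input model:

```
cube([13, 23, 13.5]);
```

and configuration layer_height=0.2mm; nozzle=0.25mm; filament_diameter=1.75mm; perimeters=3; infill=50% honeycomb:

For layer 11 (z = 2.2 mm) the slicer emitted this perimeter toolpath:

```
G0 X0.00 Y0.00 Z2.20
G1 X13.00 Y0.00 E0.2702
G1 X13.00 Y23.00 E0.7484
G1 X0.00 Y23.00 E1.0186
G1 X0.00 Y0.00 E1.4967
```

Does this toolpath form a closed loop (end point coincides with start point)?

Start point (G0): (0.00, 0.00). End point (last G1): the path returns to the start — closed.

yes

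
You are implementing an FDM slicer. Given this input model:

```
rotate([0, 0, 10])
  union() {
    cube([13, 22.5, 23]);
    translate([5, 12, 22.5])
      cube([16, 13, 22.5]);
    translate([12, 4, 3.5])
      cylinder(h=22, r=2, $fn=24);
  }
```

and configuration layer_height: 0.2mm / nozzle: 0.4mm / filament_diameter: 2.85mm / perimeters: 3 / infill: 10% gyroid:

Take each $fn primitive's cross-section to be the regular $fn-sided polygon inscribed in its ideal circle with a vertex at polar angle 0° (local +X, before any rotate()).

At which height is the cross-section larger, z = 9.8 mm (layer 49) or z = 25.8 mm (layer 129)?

Layer 49 (z = 9.8): the cube (footprint 13×22.5) is included at this height (area 292.50 mm²); the cube at (5, 12) does not reach this height (z outside [22.5, 45]); the r=2 cylinder at (12, 4) contributes a regular 24-gon of circumradius 2 (area = (24/2)·2.000²·sin(360°/24) = 12.42 mm²); Merging all regions: the regions partially overlap — summed areas 304.92 mm² minus the doubly-counted overlap 10.01 mm² gives 294.91 mm² — area = 294.91 mm²; (rotated 10° about Z; rotation is an isometry so areas/perimeters/island counts are preserved). So its area = 294.91 mm². Layer 129 (z = 25.8): the cube does not reach this height (z outside [0, 23]); the 16×13 cube at (5, 12) contributes its full rectangle (area 208.00 mm²); the cylinder at (12, 4) is not intersected at this z (z outside [3.5, 25.5]); Taking the union: only the 16×13 cube at (5, 12) is present, so the union is just that shape — area = 208.00 mm²; (whole slice rotated 10° about Z — lengths, areas and connectivity unchanged). So its area = 208.00 mm². Layer 49 is larger (294.91 vs 208.00 mm²).

layer 49 (z = 9.8 mm)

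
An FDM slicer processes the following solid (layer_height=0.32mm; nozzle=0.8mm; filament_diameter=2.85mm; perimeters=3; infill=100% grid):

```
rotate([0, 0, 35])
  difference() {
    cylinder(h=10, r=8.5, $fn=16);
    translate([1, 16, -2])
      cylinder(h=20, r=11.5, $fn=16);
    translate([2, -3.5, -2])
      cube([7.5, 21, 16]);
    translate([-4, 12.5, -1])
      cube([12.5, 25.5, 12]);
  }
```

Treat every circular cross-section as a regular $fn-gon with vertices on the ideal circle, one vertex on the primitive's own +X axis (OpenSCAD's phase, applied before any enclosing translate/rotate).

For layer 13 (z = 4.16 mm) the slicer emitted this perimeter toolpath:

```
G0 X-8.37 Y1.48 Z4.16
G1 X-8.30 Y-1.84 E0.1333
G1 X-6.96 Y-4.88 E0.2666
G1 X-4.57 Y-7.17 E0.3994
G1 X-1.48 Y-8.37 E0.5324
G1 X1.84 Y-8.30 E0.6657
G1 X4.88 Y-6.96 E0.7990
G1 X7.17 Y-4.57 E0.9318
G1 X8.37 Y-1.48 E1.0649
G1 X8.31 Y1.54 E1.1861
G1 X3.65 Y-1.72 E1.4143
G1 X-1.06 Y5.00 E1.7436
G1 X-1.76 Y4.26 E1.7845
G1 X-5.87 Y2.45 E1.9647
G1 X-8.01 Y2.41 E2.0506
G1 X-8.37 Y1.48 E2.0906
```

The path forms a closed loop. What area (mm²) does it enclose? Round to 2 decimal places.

Apply the shoelace formula to the sequence of (X, Y) vertices; enclosed area = 140.86 mm².

140.86 mm²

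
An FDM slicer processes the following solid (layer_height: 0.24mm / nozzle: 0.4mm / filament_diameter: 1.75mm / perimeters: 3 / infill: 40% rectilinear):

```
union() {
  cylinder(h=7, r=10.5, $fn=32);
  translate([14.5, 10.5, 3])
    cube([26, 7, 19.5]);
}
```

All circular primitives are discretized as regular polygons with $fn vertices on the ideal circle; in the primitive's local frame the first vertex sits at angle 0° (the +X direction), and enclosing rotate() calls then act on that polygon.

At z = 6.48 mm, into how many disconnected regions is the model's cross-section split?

At z = 6.48 mm: the r=10.5 cylinder gives a regular 32-gon of circumradius 10.5 (constant along its height); the 26×7 cube at (14.5, 10.5) contributes its full rectangle; Combining (union): the 2 present regions are separate (no shared area or edge), so areas and boundary lengths simply add and each stays a separate island — 2 connected regions. The result has 2 disconnected regions.

2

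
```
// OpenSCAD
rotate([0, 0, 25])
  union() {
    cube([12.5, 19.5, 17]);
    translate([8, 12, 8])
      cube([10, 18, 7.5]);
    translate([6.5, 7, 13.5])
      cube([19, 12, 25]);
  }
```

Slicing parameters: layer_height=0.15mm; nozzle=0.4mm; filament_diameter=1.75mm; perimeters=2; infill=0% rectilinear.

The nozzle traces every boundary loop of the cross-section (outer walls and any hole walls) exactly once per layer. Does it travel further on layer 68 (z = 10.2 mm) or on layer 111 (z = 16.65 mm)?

Layer 68 (z = 10.2): the cube (footprint 12.5×19.5) is included at this height (perimeter 64.00 mm); the cube at (8, 12) is present — its section is the full 10×18 rectangle (perimeter 56.00 mm); the cube at (6.5, 7) is absent (z outside [13.5, 38.5]); Merging all regions: the regions partially overlap (shared area 33.75 mm²), so the edge portions inside another operand are dropped and the merged outline is re-measured after clipping — boundary = 96.00 mm; (whole slice rotated 25° about Z — lengths, areas and connectivity unchanged). So its perimeter = 96.00 mm. Layer 111 (z = 16.65): the cube (footprint 12.5×19.5) is included at this height (perimeter 64.00 mm); the cube at (8, 12) does not reach this height (z outside [8, 15.5]); the cube at (6.5, 7) is present — its section is the full 19×12 rectangle (perimeter 62.00 mm); Merging all regions: the regions partially overlap (shared area 72.00 mm²), so the edge portions inside another operand are dropped and the merged outline is re-measured after clipping — boundary = 90.00 mm; (rotated 25° about Z; rotation is an isometry so areas/perimeters/island counts are preserved). So its perimeter = 90.00 mm. Layer 68 is larger (96.00 vs 90.00 mm).

layer 68 (z = 10.2 mm)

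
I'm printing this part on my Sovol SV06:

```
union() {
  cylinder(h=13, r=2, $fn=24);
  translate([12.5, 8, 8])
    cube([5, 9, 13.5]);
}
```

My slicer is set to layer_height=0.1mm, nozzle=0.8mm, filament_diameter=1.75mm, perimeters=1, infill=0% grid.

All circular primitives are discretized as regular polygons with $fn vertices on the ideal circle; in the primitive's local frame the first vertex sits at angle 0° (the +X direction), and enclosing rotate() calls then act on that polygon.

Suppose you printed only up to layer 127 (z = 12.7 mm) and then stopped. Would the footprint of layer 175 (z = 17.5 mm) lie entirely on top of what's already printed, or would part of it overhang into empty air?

entirely on top

Compare the two slices. At z = 12.7: the r=2 cylinder contributes a regular 24-gon of circumradius 2 (area = (24/2)·2.000²·sin(360°/24) = 12.42 mm²); the 5×9 cube at (12.5, 8) contributes its full rectangle (area 45.00 mm²); Merging all regions: the 2 present regions are separate (no shared area or edge), so areas and boundary lengths simply add and each stays a separate island — area = 57.42 mm². At z = 17.5: the cylinder is absent (z outside [0, 13]); the cube at (12.5, 8) (footprint 5×9) is included at this height (area 45.00 mm²); Combining (union): only the 5×9 cube at (12.5, 8) is present, so the union is just that shape — area = 45.00 mm². Checking containment: the cross-section at z = 17.5 is a subset of the cross-section at z = 12.7.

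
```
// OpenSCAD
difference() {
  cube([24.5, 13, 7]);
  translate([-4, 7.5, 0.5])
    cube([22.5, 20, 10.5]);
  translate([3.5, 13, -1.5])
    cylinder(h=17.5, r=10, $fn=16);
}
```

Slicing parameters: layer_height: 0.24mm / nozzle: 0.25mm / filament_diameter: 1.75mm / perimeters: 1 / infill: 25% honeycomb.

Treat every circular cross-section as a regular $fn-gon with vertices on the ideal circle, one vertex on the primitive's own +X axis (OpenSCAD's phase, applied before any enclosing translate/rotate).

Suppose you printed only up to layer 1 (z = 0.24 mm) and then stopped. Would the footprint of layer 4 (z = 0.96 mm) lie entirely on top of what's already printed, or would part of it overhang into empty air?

entirely on top

Compare the two slices. At z = 0.24: the 24.5×13 cube contributes its full rectangle (area 318.50 mm²); the cube at (-4, 7.5) is not intersected at this z (z outside [0.5, 11]); the r=10 cylinder at (3.5, 13) gives a regular 16-gon of circumradius 10 (constant along its height) (area = (16/2)·10.000²·sin(360°/16) = 306.15 mm²); After the difference (first − rest): starting from the 24.5×13 cube (318.50 mm²), the r=10 cylinder at (3.5, 13) partially overlaps it — only the 110.32 mm² overlap (of its 306.15 mm²) is removed, clipping the outline — area = 208.18 mm². At z = 0.96: the 24.5×13 cube contributes its full rectangle (area 318.50 mm²); the cube at (-4, 7.5) (footprint 22.5×20) is included at this height (area 450.00 mm²); the r=10 cylinder at (3.5, 13) gives a regular 16-gon of circumradius 10 (constant along its height) (area = (16/2)·10.000²·sin(360°/16) = 306.15 mm²); Subtracting the remaining from the first: starting from the 24.5×13 cube (318.50 mm²), the 22.5×20 cube at (-4, 7.5) partially overlaps it — only the 101.75 mm² overlap (of its 450.00 mm²) is removed, clipping the outline; the r=10 cylinder at (3.5, 13) partially overlaps it — only the 39.73 mm² overlap (of its 306.15 mm²) is removed, clipping the outline — area = 177.02 mm². Checking containment: the cross-section at z = 0.96 is a subset of the cross-section at z = 0.24.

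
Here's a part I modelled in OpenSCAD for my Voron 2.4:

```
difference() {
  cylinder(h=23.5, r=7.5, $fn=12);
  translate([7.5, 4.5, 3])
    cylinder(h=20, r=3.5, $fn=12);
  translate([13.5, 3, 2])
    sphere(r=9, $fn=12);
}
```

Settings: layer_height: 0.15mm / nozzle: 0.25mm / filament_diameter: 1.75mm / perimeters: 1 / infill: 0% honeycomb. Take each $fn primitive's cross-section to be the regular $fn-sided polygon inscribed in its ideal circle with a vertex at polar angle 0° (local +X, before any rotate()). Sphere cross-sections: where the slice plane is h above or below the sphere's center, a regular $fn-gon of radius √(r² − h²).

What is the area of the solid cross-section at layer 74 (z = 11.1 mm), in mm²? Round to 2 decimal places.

161.14 mm²

At z = 11.1 mm: the cylinder: section is a regular 12-gon, circumradius r=7.5 (area = (12/2)·7.500²·sin(360°/12) = 168.75 mm²); the cylinder at (7.5, 4.5): section is a regular 12-gon, circumradius r=3.5 (area = (12/2)·3.500²·sin(360°/12) = 36.75 mm²); the sphere at (13.5, 3) does not reach this height (|z−center|=9.100 > r=9); Taking the first minus the rest: starting from the r=7.5 cylinder (168.75 mm²), the r=3.5 cylinder at (7.5, 4.5) partially overlaps it — only the 7.61 mm² overlap (of its 36.75 mm²) is removed, clipping the outline — area = 161.14 mm². Overall, the cross-section is a single solid region. Net area = 161.14 mm².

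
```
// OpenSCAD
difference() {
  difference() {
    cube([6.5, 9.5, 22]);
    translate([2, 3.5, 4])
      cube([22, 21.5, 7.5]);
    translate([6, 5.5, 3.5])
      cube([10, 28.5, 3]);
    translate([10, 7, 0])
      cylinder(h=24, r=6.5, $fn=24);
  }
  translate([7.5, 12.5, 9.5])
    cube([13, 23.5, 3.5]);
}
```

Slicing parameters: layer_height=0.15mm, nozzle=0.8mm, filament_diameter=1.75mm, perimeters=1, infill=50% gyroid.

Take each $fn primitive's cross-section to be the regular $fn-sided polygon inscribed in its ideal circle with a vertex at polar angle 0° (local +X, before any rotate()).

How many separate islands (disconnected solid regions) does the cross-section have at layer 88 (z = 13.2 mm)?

1

At z = 13.2 mm: the cube (footprint 6.5×9.5) is included at this height; the cube at (2, 3.5) does not reach this height (z outside [4, 11.5]); the cube at (6, 5.5) is not intersected at this z (z outside [3.5, 6.5]); the r=6.5 cylinder at (10, 7) gives a regular 24-gon of circumradius 6.5 (constant along its height); Taking the first minus the rest: starting from the 6.5×9.5 cube, the r=6.5 cylinder at (10, 7) partially overlaps it — only the 18.33 mm² overlap (of its 131.22 mm²) is removed, clipping the outline — 1 connected region; the cube at (7.5, 12.5) is not intersected at this z (z outside [9.5, 13]); Taking the first minus the rest: none of the subtracted shapes is present at this height, so that combined region is unchanged — 1 connected region. Overall, the cross-section is a single solid region. Island count = 1.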